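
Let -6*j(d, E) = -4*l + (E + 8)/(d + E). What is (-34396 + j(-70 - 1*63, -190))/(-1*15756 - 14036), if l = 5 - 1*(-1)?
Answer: 33325939/28868448 ≈ 1.1544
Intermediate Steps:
l = 6 (l = 5 + 1 = 6)
j(d, E) = 4 - (8 + E)/(6*(E + d)) (j(d, E) = -(-4*6 + (E + 8)/(d + E))/6 = -(-24 + (8 + E)/(E + d))/6 = 4 - (8 + E)/(6*(E + d)))
(-34396 + j(-70 - 1*63, -190))/(-1*15756 - 14036) = (-34396 + (-8 + 23*(-190) + 24*(-70 - 1*63))/(6*(-190 + (-70 - 1*63))))/(-1*15756 - 14036) = (-34396 + (-8 - 4370 + 24*(-70 - 63))/(6*(-190 + (-70 - 63))))/(-15756 - 14036) = (-34396 + (-8 - 4370 + 24*(-133))/(6*(-190 - 133)))/(-29792) = (-34396 + (⅙)*(-8 - 4370 - 3192)/(-323))*(-1/29792) = (-34396 + (⅙)*(-1/323)*(-7570))*(-1/29792) = (-34396 + 3785/969)*(-1/29792) = -33325939/969*(-1/29792) = 33325939/28868448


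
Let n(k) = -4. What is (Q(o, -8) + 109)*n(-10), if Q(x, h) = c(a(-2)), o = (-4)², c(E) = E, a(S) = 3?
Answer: -448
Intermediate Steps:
o = 16
Q(x, h) = 3
(Q(o, -8) + 109)*n(-10) = (3 + 109)*(-4) = 112*(-4) = -448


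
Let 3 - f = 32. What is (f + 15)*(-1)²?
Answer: -14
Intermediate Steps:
f = -29 (f = 3 - 1*32 = 3 - 32 = -29)
(f + 15)*(-1)² = (-29 + 15)*(-1)² = -14*1 = -14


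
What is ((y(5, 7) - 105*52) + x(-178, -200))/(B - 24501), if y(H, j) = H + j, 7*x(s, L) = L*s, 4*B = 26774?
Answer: 5072/249305 ≈ 0.020345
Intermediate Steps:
B = 13387/2 (B = (¼)*26774 = 13387/2 ≈ 6693.5)
x(s, L) = L*s/7 (x(s, L) = (L*s)/7 = L*s/7)
((y(5, 7) - 105*52) + x(-178, -200))/(B - 24501) = (((5 + 7) - 105*52) + (⅐)*(-200)*(-178))/(13387/2 - 24501) = ((12 - 5460) + 35600/7)/(-35615/2) = (-5448 + 35600/7)*(-2/35615) = -2536/7*(-2/35615) = 5072/249305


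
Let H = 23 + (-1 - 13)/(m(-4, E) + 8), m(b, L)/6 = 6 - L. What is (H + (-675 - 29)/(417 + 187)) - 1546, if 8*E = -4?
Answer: -10819117/7097 ≈ -1524.5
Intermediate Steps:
E = -½ (E = (⅛)*(-4) = -½ ≈ -0.50000)
m(b, L) = 36 - 6*L (m(b, L) = 6*(6 - L) = 36 - 6*L)
H = 1067/47 (H = 23 + (-1 - 13)/((36 - 6*(-½)) + 8) = 23 - 14/((36 + 3) + 8) = 23 - 14/(39 + 8) = 23 - 14/47 = 1067/47 ≈ 22.702)
(H + (-675 - 29)/(417 + 187)) - 1546 = (1067/47 + (-675 - 29)/(417 + 187)) - 1546 = (1067/47 - 704/604) - 1546 = (1067/47 - 704*1/604) - 1546 = (1067/47 - 176/151) - 1546 = 152845/7097 - 1546 = -10819117/7097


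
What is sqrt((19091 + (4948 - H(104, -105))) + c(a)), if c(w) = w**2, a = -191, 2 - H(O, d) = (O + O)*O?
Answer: 5*sqrt(3286) ≈ 286.62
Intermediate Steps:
H(O, d) = 2 - 2*O**2 (H(O, d) = 2 - (O + O)*O = 2 - 2*O*O = 2 - 2*O**2)
sqrt((19091 + (4948 - H(104, -105))) + c(a)) = sqrt((19091 + (4948 - (2 - 2*104**2))) + (-191)**2) = sqrt((19091 + (4948 - (2 - 2*10816))) + 36481) = sqrt((19091 + (4948 - (2 - 21632))) + 36481) = sqrt((19091 + (4948 - 1*(-21630))) + 36481) = sqrt((19091 + (4948 + 21630)) + 36481) = sqrt((19091 + 26578) + 36481) = sqrt(45669 + 36481) = sqrt(82150) = 5*sqrt(3286)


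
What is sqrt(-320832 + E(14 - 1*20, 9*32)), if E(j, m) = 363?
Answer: I*sqrt(320469) ≈ 566.1*I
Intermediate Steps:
sqrt(-320832 + E(14 - 1*20, 9*32)) = sqrt(-320832 + 363) = sqrt(-320469) = I*sqrt(320469)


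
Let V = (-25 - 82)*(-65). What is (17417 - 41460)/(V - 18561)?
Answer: 24043/11606 ≈ 2.0716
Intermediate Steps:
V = 6955 (V = -107*(-65) = 6955)
(17417 - 41460)/(V - 18561) = (17417 - 41460)/(6955 - 18561) = -24043/(-11606) = -24043*(-1/11606) = 24043/11606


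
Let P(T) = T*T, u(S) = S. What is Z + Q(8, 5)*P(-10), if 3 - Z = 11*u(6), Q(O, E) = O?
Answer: 737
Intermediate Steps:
P(T) = T²
Z = -63 (Z = 3 - 11*6 = 3 - 1*66 = 3 - 66 = -63)
Z + Q(8, 5)*P(-10) = -63 + 8*(-10)² = -63 + 8*100 = -63 + 800 = 737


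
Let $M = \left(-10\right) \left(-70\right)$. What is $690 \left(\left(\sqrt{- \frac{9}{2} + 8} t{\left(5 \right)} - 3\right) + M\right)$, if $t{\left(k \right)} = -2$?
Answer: $480930 - 690 \sqrt{14} \approx 4.7835 \cdot 10^{5}$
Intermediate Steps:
$M = 700$
$690 \left(\left(\sqrt{- \frac{9}{2} + 8} t{\left(5 \right)} - 3\right) + M\right) = 690 \left(\left(\sqrt{- \frac{9}{2} + 8} \left(-2\right) - 3\right) + 700\right) = 690 \left(\left(\sqrt{\frac{7}{2}} \left(-2\right) - 3\right) + 700\right) = 690 \left(\left(\frac{\sqrt{14}}{2} \left(-2\right) - 3\right) + 700\right) = 690 \left(\left(- \sqrt{14} - 3\right) + 700\right) = 690 \left(\left(-3 - \sqrt{14}\right) + 700\right) = 690 \left(697 - \sqrt{14}\right) = 480930 - 690 \sqrt{14}$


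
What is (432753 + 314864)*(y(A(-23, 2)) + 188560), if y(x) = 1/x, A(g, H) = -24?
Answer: 3383295128863/24 ≈ 1.4097e+11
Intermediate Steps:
(432753 + 314864)*(y(A(-23, 2)) + 188560) = (432753 + 314864)*(1/(-24) + 188560) = 747617*(-1/24 + 188560) = 747617*(4525439/24) = 3383295128863/24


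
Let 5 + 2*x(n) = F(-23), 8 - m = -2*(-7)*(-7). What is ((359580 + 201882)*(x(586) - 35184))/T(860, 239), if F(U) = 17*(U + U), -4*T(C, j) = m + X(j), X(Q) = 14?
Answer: 1331694287/2 ≈ 6.6585e+8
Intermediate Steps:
m = 106 (m = 8 - (-2*(-7))*(-7) = 8 - 14*(-7) = 8 - 1*(-98) = 8 + 98 = 106)
T(C, j) = -30 (T(C, j) = -(106 + 14)/4 = -¼*120 = -30)
F(U) = 34*U (F(U) = 17*(2*U) = 34*U)
x(n) = -787/2 (x(n) = -5/2 + (34*(-23))/2 = -5/2 + (½)*(-782) = -5/2 - 391 = -787/2)
((359580 + 201882)*(x(586) - 35184))/T(860, 239) = ((359580 + 201882)*(-787/2 - 35184))/(-30) = (561462*(-71155/2))*(-1/30) = -19975414305*(-1/30) = 1331694287/2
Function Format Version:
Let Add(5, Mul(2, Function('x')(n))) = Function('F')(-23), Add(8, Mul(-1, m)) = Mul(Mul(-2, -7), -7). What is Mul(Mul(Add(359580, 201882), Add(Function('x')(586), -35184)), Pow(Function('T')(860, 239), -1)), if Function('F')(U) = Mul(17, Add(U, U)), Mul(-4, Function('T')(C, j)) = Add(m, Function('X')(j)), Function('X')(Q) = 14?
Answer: Rational(1331694287, 2) ≈ 6.6585e+8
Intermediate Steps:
m = 106 (m = Add(8, Mul(-1, Mul(Mul(-2, -7), -7))) = Add(8, Mul(-1, Mul(14, -7))) = Add(8, Mul(-1, -98)) = Add(8, 98) = 106)
Function('T')(C, j) = -30 (Function('T')(C, j) = Mul(Rational(-1, 4), Add(106, 14)) = Mul(Rational(-1, 4), 120) = -30)
Function('F')(U) = Mul(34, U) (Function('F')(U) = Mul(17, Mul(2, U)) = Mul(34, U))
Function('x')(n) = Rational(-787, 2) (Function('x')(n) = Add(Rational(-5, 2), Mul(Rational(1, 2), Mul(34, -23))) = Add(Rational(-5, 2), Mul(Rational(1, 2), -782)) = Add(Rational(-5, 2), -391) = Rational(-787, 2))
Mul(Mul(Add(359580, 201882), Add(Function('x')(586), -35184)), Pow(Function('T')(860, 239), -1)) = Mul(Mul(Add(359580, 201882), Add(Rational(-787, 2), -35184)), Pow(-30, -1)) = Mul(Mul(561462, Rational(-71155, 2)), Rational(-1, 30)) = Mul(-19975414305, Rational(-1, 30)) = Rational(1331694287, 2)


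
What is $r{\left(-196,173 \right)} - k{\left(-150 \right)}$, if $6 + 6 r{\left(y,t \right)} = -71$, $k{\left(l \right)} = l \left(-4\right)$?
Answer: $- \frac{3677}{6} \approx -612.83$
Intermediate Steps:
$k{\left(l \right)} = - 4 l$
$r{\left(y,t \right)} = - \frac{77}{6}$ ($r{\left(y,t \right)} = -1 + \frac{1}{6} \left(-71\right) = -1 - \frac{71}{6} = - \frac{77}{6}$)
$r{\left(-196,173 \right)} - k{\left(-150 \right)} = - \frac{77}{6} - \left(-4\right) \left(-150\right) = - \frac{77}{6} - 600 = - \frac{3677}{6}$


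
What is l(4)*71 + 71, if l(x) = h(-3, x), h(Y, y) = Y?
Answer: -142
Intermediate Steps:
l(x) = -3
l(4)*71 + 71 = -3*71 + 71 = -213 + 71 = -142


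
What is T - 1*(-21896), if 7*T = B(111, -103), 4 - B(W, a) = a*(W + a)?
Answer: 154100/7 ≈ 22014.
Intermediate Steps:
B(W, a) = 4 - a*(W + a)
T = 828/7 (T = (4 - 1*(-103)² - 1*111*(-103))/7 = (4 - 1*10609 + 11433)/7 = (4 - 10609 + 11433)/7 = (⅐)*828 = 828/7 ≈ 118.29)
T - 1*(-21896) = 828/7 - 1*(-21896) = 828/7 + 21896 = 154100/7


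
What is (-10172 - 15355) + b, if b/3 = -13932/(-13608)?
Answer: -357335/14 ≈ -25524.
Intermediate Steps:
b = 43/14 (b = 3*(-13932/(-13608)) = 3*(-13932*(-1/13608)) = 3*(43/42) = 43/14 ≈ 3.0714)
(-10172 - 15355) + b = (-10172 - 15355) + 43/14 = -25527 + 43/14 = -357335/14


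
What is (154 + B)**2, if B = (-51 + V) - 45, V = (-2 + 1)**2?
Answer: 3481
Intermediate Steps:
V = 1 (V = (-1)**2 = 1)
B = -95 (B = (-51 + 1) - 45 = -50 - 45 = -95)
(154 + B)**2 = (154 - 95)**2 = 59**2 = 3481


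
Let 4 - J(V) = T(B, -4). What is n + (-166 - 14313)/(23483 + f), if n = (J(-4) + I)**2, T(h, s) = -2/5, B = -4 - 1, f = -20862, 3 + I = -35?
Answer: 73613129/65525 ≈ 1123.4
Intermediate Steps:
I = -38 (I = -3 - 35 = -38)
B = -5
T(h, s) = -2/5 (T(h, s) = -2*1/5 = -2/5)
J(V) = 22/5 (J(V) = 4 - 1*(-2/5) = 4 + 2/5 = 22/5)
n = 28224/25 (n = (22/5 - 38)**2 = (-168/5)**2 = 28224/25 ≈ 1129.0)
n + (-166 - 14313)/(23483 + f) = 28224/25 + (-166 - 14313)/(23483 - 20862) = 28224/25 - 14479/2621 = 73613129/65525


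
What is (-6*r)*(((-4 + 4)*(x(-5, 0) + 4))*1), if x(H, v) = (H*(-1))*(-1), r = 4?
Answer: 0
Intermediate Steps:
x(H, v) = H (x(H, v) = -H*(-1) = H)
(-6*r)*(((-4 + 4)*(x(-5, 0) + 4))*1) = (-6*4)*(((-4 + 4)*(-5 + 4))*1) = -24*0*(-1) = -0 = -24*0 = 0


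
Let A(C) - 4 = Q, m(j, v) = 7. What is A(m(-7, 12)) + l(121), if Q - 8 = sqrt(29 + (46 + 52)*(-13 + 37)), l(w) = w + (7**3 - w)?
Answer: 355 + sqrt(2381) ≈ 403.80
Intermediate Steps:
l(w) = 343 (l(w) = w + (343 - w) = 343)
Q = 8 + sqrt(2381) (Q = 8 + sqrt(29 + (46 + 52)*(-13 + 37)) = 8 + sqrt(29 + 98*24) = 8 + sqrt(29 + 2352) = 8 + sqrt(2381) ≈ 56.795)
A(C) = 12 + sqrt(2381) (A(C) = 4 + (8 + sqrt(2381)) = 12 + sqrt(2381))
A(m(-7, 12)) + l(121) = (12 + sqrt(2381)) + 343 = 355 + sqrt(2381)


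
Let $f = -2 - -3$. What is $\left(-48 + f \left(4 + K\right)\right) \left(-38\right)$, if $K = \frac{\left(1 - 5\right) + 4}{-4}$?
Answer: $1672$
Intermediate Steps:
$f = 1$ ($f = -2 + 3 = 1$)
$K = 0$ ($K = \left(-4 + 4\right) \left(- \frac{1}{4}\right) = 0 \left(- \frac{1}{4}\right) = 0$)
$\left(-48 + f \left(4 + K\right)\right) \left(-38\right) = \left(-48 + 1 \left(4 + 0\right)\right) \left(-38\right) = \left(-48 + 1 \cdot 4\right) \left(-38\right) = \left(-48 + 4\right) \left(-38\right) = \left(-44\right) \left(-38\right) = 1672$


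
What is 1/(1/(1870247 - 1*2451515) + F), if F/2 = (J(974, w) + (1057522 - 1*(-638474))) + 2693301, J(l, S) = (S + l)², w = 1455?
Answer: 581268/11961725841167 ≈ 4.8594e-8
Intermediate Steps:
F = 20578676 (F = 2*(((1455 + 974)² + (1057522 - 1*(-638474))) + 2693301) = 2*((2429² + (1057522 + 638474)) + 2693301) = 2*((5900041 + 1695996) + 2693301) = 2*(7596037 + 2693301) = 2*10289338 = 20578676)
1/(1/(1870247 - 1*2451515) + F) = 1/(1/(1870247 - 1*2451515) + 20578676) = 1/(1/(1870247 - 2451515) + 20578676) = 1/(1/(-581268) + 20578676) = 1/(-1/581268 + 20578676) = 1/(11961725841167/581268) = 581268/11961725841167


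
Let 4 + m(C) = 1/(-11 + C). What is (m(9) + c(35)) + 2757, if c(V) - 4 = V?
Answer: 5583/2 ≈ 2791.5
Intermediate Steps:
c(V) = 4 + V
m(C) = -4 + 1/(-11 + C)
(m(9) + c(35)) + 2757 = ((45 - 4*9)/(-11 + 9) + (4 + 35)) + 2757 = ((45 - 36)/(-2) + 39) + 2757 = (-1/2*9 + 39) + 2757 = (-9/2 + 39) + 2757 = 69/2 + 2757 = 5583/2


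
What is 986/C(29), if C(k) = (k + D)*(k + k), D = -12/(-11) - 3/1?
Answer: 187/298 ≈ 0.62752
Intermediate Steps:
D = -21/11 (D = -12*(-1/11) - 3*1 = 12/11 - 3 = -21/11 ≈ -1.9091)
C(k) = 2*k*(-21/11 + k) (C(k) = (k - 21/11)*(k + k) = (-21/11 + k)*(2*k) = 2*k*(-21/11 + k))
986/C(29) = 986/(((2/11)*29*(-21 + 11*29))) = 986/(((2/11)*29*(-21 + 319))) = 986/(((2/11)*29*298)) = 986/(17284/11) = 986*(11/17284) = 187/298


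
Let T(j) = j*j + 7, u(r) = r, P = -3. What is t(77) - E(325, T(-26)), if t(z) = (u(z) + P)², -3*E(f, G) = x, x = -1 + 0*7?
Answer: 16427/3 ≈ 5475.7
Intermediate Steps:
x = -1 (x = -1 + 0 = -1)
T(j) = 7 + j² (T(j) = j² + 7 = 7 + j²)
E(f, G) = ⅓ (E(f, G) = -⅓*(-1) = ⅓)
t(z) = (-3 + z)² (t(z) = (z - 3)² = (-3 + z)²)
t(77) - E(325, T(-26)) = (-3 + 77)² - 1*⅓ = 74² - ⅓ = 5476 - ⅓ = 16427/3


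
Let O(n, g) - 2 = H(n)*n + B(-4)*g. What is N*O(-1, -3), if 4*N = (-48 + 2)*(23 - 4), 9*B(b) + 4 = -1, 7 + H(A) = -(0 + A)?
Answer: -12673/6 ≈ -2112.2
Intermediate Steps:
H(A) = -7 - A (H(A) = -7 - (0 + A) = -7 - A)
B(b) = -5/9 (B(b) = -4/9 + (1/9)*(-1) = -4/9 - 1/9 = -5/9)
N = -437/2 (N = ((-48 + 2)*(23 - 4))/4 = (-46*19)/4 = (1/4)*(-874) = -437/2 ≈ -218.50)
O(n, g) = 2 - 5*g/9 + n*(-7 - n) (O(n, g) = 2 + ((-7 - n)*n - 5*g/9) = 2 + (n*(-7 - n) - 5*g/9) = 2 + (-5*g/9 + n*(-7 - n)) = 2 - 5*g/9 + n*(-7 - n))
N*O(-1, -3) = -437*(2 - 5/9*(-3) - 1*(-1)*(7 - 1))/2 = -437*(2 + 5/3 - 1*(-1)*6)/2 = -437*(2 + 5/3 + 6)/2 = -437/2*29/3 = -12673/6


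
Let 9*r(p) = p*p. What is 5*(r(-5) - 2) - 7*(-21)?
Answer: 1358/9 ≈ 150.89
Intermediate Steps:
r(p) = p**2/9 (r(p) = (p*p)/9 = p**2/9)
5*(r(-5) - 2) - 7*(-21) = 5*((1/9)*(-5)**2 - 2) - 7*(-21) = 5*((1/9)*25 - 2) + 147 = 5*(25/9 - 2) + 147 = 5*(7/9) + 147 = 35/9 + 147 = 1358/9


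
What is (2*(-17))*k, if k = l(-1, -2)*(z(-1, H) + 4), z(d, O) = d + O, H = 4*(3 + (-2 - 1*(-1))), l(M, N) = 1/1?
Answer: -374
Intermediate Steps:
l(M, N) = 1
H = 8 (H = 4*(3 + (-2 + 1)) = 4*(3 - 1) = 4*2 = 8)
z(d, O) = O + d
k = 11 (k = 1*((8 - 1) + 4) = 1*(7 + 4) = 1*11 = 11)
(2*(-17))*k = (2*(-17))*11 = -34*11 = -374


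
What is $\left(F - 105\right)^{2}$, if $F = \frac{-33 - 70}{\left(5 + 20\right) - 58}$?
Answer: $\frac{11303044}{1089} \approx 10379.0$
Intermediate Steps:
$F = \frac{103}{33}$ ($F = - \frac{103}{25 - 58} = - \frac{103}{-33} = \left(-103\right) \left(- \frac{1}{33}\right) = \frac{103}{33} \approx 3.1212$)
$\left(F - 105\right)^{2} = \left(\frac{103}{33} - 105\right)^{2} = \left(- \frac{3362}{33}\right)^{2} = \frac{11303044}{1089}$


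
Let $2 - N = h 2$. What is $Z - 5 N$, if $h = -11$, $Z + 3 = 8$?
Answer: $-115$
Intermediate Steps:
$Z = 5$ ($Z = -3 + 8 = 5$)
$N = 24$ ($N = 2 - \left(-11\right) 2 = 2 - -22 = 2 + 22 = 24$)
$Z - 5 N = 5 - 120 = -115$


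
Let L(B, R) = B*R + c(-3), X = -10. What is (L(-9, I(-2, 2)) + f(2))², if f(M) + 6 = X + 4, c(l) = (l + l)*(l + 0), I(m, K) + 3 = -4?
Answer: 4761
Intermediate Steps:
I(m, K) = -7 (I(m, K) = -3 - 4 = -7)
c(l) = 2*l² (c(l) = (2*l)*l = 2*l²)
f(M) = -12 (f(M) = -6 + (-10 + 4) = -6 - 6 = -12)
L(B, R) = 18 + B*R (L(B, R) = B*R + 2*(-3)² = B*R + 2*9 = B*R + 18 = 18 + B*R)
(L(-9, I(-2, 2)) + f(2))² = ((18 - 9*(-7)) - 12)² = ((18 + 63) - 12)² = (81 - 12)² = 69² = 4761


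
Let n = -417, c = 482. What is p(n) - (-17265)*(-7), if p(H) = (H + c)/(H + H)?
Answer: -100793135/834 ≈ -1.2086e+5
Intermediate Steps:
p(H) = (482 + H)/(2*H) (p(H) = (H + 482)/(H + H) = (482 + H)/((2*H)) = (482 + H)*(1/(2*H)) = (482 + H)/(2*H))
p(n) - (-17265)*(-7) = (1/2)*(482 - 417)/(-417) - (-17265)*(-7) = (1/2)*(-1/417)*65 - 1*120855 = -65/834 - 120855 = -100793135/834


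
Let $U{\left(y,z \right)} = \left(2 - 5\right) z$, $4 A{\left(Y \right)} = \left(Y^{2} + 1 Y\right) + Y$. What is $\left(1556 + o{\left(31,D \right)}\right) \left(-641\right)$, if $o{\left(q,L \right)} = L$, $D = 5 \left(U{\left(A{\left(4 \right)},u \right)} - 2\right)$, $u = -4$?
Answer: $-1029446$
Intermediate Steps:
$A{\left(Y \right)} = \frac{Y}{2} + \frac{Y^{2}}{4}$ ($A{\left(Y \right)} = \frac{\left(Y^{2} + 1 Y\right) + Y}{4} = \frac{\left(Y^{2} + Y\right) + Y}{4} = \frac{\left(Y + Y^{2}\right) + Y}{4} = \frac{Y^{2} + 2 Y}{4} = \frac{Y}{2} + \frac{Y^{2}}{4}$)
$U{\left(y,z \right)} = - 3 z$
$D = 50$ ($D = 5 \left(\left(-3\right) \left(-4\right) - 2\right) = 5 \left(12 - 2\right) = 5 \cdot 10 = 50$)
$\left(1556 + o{\left(31,D \right)}\right) \left(-641\right) = \left(1556 + 50\right) \left(-641\right) = 1606 \left(-641\right) = -1029446$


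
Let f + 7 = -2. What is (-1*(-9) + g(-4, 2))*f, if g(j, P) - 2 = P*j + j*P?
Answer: 45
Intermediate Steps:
f = -9 (f = -7 - 2 = -9)
g(j, P) = 2 + 2*P*j (g(j, P) = 2 + (P*j + j*P) = 2 + (P*j + P*j) = 2 + 2*P*j)
(-1*(-9) + g(-4, 2))*f = (-1*(-9) + (2 + 2*2*(-4)))*(-9) = (9 + (2 - 16))*(-9) = (9 - 14)*(-9) = -5*(-9) = 45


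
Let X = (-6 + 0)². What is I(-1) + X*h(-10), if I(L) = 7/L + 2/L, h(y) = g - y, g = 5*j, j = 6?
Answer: 1431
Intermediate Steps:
g = 30 (g = 5*6 = 30)
h(y) = 30 - y
I(L) = 9/L
X = 36 (X = (-6)² = 36)
I(-1) + X*h(-10) = 9/(-1) + 36*(30 - 1*(-10)) = 9*(-1) + 36*(30 + 10) = -9 + 36*40 = -9 + 1440 = 1431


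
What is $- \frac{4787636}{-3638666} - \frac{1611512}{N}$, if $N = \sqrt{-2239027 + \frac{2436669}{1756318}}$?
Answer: $\frac{2393818}{1819333} + \frac{1611512 i \sqrt{6906616887503773606}}{3932440985917} \approx 1.3158 + 1077.0 i$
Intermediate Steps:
$N = \frac{i \sqrt{6906616887503773606}}{1756318}$ ($N = \sqrt{-2239027 + 2436669 \cdot \frac{1}{1756318}} = \sqrt{-2239027 + \frac{2436669}{1756318}} = \sqrt{- \frac{3932440985917}{1756318}} = \frac{i \sqrt{6906616887503773606}}{1756318} \approx 1496.3 i$)
$- \frac{4787636}{-3638666} - \frac{1611512}{N} = - \frac{4787636}{-3638666} - \frac{1611512}{\frac{1}{1756318} i \sqrt{6906616887503773606}} = \left(-4787636\right) \left(- \frac{1}{3638666}\right) - 1611512 \left(- \frac{i \sqrt{6906616887503773606}}{3932440985917}\right) = \frac{2393818}{1819333} + \frac{1611512 i \sqrt{6906616887503773606}}{3932440985917}$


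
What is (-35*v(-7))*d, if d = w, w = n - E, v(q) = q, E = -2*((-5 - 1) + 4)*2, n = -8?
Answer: -3920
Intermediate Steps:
E = 8 (E = -2*(-6 + 4)*2 = -2*(-2)*2 = 4*2 = 8)
w = -16 (w = -8 - 1*8 = -8 - 8 = -16)
d = -16
(-35*v(-7))*d = -35*(-7)*(-16) = 245*(-16) = -3920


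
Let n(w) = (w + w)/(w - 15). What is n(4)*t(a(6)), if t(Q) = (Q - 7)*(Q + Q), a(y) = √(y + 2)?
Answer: -128/11 + 224*√2/11 ≈ 17.162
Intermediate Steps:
a(y) = √(2 + y)
n(w) = 2*w/(-15 + w) (n(w) = (2*w)/(-15 + w) = 2*w/(-15 + w))
t(Q) = 2*Q*(-7 + Q) (t(Q) = (-7 + Q)*(2*Q) = 2*Q*(-7 + Q))
n(4)*t(a(6)) = (2*4/(-15 + 4))*(2*√(2 + 6)*(-7 + √(2 + 6))) = (2*4/(-11))*(2*√8*(-7 + √8)) = (2*4*(-1/11))*(2*(2*√2)*(-7 + 2*√2)) = -32*√2*(-7 + 2*√2)/11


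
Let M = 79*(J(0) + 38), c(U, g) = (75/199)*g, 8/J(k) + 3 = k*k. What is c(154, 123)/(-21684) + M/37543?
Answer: 11698592953/162002399988 ≈ 0.072212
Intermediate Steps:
J(k) = 8/(-3 + k²) (J(k) = 8/(-3 + k*k) = 8/(-3 + k²))
c(U, g) = 75*g/199 (c(U, g) = (75*(1/199))*g = 75*g/199)
M = 8374/3 (M = 79*(8/(-3 + 0²) + 38) = 79*(8/(-3 + 0) + 38) = 79*(8/(-3) + 38) = 79*(8*(-⅓) + 38) = 79*(-8/3 + 38) = 79*(106/3) = 8374/3 ≈ 2791.3)
c(154, 123)/(-21684) + M/37543 = ((75/199)*123)/(-21684) + (8374/3)/37543 = (9225/199)*(-1/21684) + (8374/3)*(1/37543) = -3075/1438372 + 8374/112629 = 11698592953/162002399988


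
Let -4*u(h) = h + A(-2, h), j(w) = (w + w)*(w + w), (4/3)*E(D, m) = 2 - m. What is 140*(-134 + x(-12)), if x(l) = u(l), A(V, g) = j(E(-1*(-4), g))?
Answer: -33775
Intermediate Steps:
E(D, m) = 3/2 - 3*m/4 (E(D, m) = 3*(2 - m)/4 = 3/2 - 3*m/4)
j(w) = 4*w² (j(w) = (2*w)*(2*w) = 4*w²)
A(V, g) = 4*(3/2 - 3*g/4)²
u(h) = -9*(-2 + h)²/16 - h/4 (u(h) = -(h + 9*(-2 + h)²/4)/4 = -9*(-2 + h)²/16 - h/4)
x(l) = -9/4 + 2*l - 9*l²/16
140*(-134 + x(-12)) = 140*(-134 + (-9/4 + 2*(-12) - 9/16*(-12)²)) = 140*(-134 + (-9/4 - 24 - 9/16*144)) = 140*(-134 + (-9/4 - 24 - 81)) = 140*(-134 - 429/4) = 140*(-965/4) = -33775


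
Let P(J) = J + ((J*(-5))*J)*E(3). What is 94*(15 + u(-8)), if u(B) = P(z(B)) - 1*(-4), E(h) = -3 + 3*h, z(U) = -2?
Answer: -9682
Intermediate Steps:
P(J) = J - 30*J² (P(J) = J + ((J*(-5))*J)*(-3 + 3*3) = J + ((-5*J)*J)*(-3 + 9) = J - 5*J²*6 = J - 30*J²)
u(B) = -118 (u(B) = -2*(1 - 30*(-2)) - 1*(-4) = -2*(1 + 60) + 4 = -2*61 + 4 = -122 + 4 = -118)
94*(15 + u(-8)) = 94*(15 - 118) = 94*(-103) = -9682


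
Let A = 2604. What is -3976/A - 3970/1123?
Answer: -528676/104439 ≈ -5.0621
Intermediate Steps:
-3976/A - 3970/1123 = -3976/2604 - 3970/1123 = -3976*1/2604 - 3970*1/1123 = -142/93 - 3970/1123 = -528676/104439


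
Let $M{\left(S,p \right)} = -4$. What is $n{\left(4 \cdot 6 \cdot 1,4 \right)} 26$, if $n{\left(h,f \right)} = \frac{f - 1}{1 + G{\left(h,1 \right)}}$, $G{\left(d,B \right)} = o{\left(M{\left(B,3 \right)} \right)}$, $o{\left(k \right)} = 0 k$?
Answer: $78$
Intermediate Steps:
$o{\left(k \right)} = 0$
$G{\left(d,B \right)} = 0$
$n{\left(h,f \right)} = -1 + f$ ($n{\left(h,f \right)} = \frac{f - 1}{1 + 0} = \frac{-1 + f}{1} = \left(-1 + f\right) 1 = -1 + f$)
$n{\left(4 \cdot 6 \cdot 1,4 \right)} 26 = \left(-1 + 4\right) 26 = 3 \cdot 26 = 78$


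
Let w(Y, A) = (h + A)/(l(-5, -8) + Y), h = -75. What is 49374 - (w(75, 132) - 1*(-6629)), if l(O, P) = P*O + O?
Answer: 4701893/110 ≈ 42745.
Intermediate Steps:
l(O, P) = O + O*P (l(O, P) = O*P + O = O + O*P)
w(Y, A) = (-75 + A)/(35 + Y) (w(Y, A) = (-75 + A)/(-5*(1 - 8) + Y) = (-75 + A)/(-5*(-7) + Y) = (-75 + A)/(35 + Y))
49374 - (w(75, 132) - 1*(-6629)) = 49374 - ((-75 + 132)/(35 + 75) - 1*(-6629)) = 49374 - (57/110 + 6629) = 49374 - 1*729247/110 = 49374 - 729247/110 = 4701893/110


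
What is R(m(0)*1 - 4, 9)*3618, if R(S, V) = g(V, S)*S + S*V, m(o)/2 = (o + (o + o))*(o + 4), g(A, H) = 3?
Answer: -173664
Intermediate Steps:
m(o) = 6*o*(4 + o) (m(o) = 2*((o + (o + o))*(o + 4)) = 2*((o + 2*o)*(4 + o)) = 2*((3*o)*(4 + o)) = 2*(3*o*(4 + o)) = 6*o*(4 + o))
R(S, V) = 3*S + S*V
R(m(0)*1 - 4, 9)*3618 = (((6*0*(4 + 0))*1 - 4)*(3 + 9))*3618 = (((6*0*4)*1 - 4)*12)*3618 = ((0*1 - 4)*12)*3618 = ((0 - 4)*12)*3618 = -4*12*3618 = -48*3618 = -173664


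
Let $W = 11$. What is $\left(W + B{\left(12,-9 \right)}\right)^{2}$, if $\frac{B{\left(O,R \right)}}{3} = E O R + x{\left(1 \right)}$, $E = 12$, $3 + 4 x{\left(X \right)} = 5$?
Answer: $\frac{60078001}{4} \approx 1.502 \cdot 10^{7}$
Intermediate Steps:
$x{\left(X \right)} = \frac{1}{2}$ ($x{\left(X \right)} = - \frac{3}{4} + \frac{1}{4} \cdot 5 = - \frac{3}{4} + \frac{5}{4} = \frac{1}{2}$)
$B{\left(O,R \right)} = \frac{3}{2} + 36 O R$ ($B{\left(O,R \right)} = 3 \left(12 O R + \frac{1}{2}\right) = 3 \left(\frac{1}{2} + 12 O R\right) = \frac{3}{2} + 36 O R$)
$\left(W + B{\left(12,-9 \right)}\right)^{2} = \left(11 + \left(\frac{3}{2} + 36 \cdot 12 \left(-9\right)\right)\right)^{2} = \left(11 + \left(\frac{3}{2} - 3888\right)\right)^{2} = \left(11 - \frac{7773}{2}\right)^{2} = \left(- \frac{7751}{2}\right)^{2} = \frac{60078001}{4}$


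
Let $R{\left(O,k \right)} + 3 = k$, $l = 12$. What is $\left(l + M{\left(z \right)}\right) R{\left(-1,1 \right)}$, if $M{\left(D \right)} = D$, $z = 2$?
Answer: $-28$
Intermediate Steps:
$R{\left(O,k \right)} = -3 + k$
$\left(l + M{\left(z \right)}\right) R{\left(-1,1 \right)} = \left(12 + 2\right) \left(-3 + 1\right) = 14 \left(-2\right) = -28$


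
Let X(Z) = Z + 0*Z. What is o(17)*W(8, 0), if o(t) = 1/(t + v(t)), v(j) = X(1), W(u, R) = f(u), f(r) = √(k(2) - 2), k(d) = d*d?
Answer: √2/18 ≈ 0.078567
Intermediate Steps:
k(d) = d²
f(r) = √2 (f(r) = √(2² - 2) = √(4 - 2) = √2)
W(u, R) = √2
X(Z) = Z (X(Z) = Z + 0 = Z)
v(j) = 1
o(t) = 1/(1 + t) (o(t) = 1/(t + 1) = 1/(1 + t))
o(17)*W(8, 0) = √2/(1 + 17) = √2/18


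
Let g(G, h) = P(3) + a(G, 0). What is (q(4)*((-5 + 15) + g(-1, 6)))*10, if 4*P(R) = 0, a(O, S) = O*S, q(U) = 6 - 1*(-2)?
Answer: 800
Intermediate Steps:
q(U) = 8 (q(U) = 6 + 2 = 8)
P(R) = 0 (P(R) = (¼)*0 = 0)
g(G, h) = 0 (g(G, h) = 0 + G*0 = 0 + 0 = 0)
(q(4)*((-5 + 15) + g(-1, 6)))*10 = (8*((-5 + 15) + 0))*10 = (8*(10 + 0))*10 = (8*10)*10 = 80*10 = 800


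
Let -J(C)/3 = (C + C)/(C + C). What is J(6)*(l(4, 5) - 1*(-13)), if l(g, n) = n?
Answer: -54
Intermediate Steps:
J(C) = -3 (J(C) = -3*(C + C)/(C + C) = -3*2*C/(2*C) = -3*2*C*1/(2*C) = -3*1 = -3)
J(6)*(l(4, 5) - 1*(-13)) = -3*(5 - 1*(-13)) = -3*(5 + 13) = -3*18 = -54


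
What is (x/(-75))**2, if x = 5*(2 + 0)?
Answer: 4/225 ≈ 0.017778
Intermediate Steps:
x = 10 (x = 5*2 = 10)
(x/(-75))**2 = (10/(-75))**2 = (10*(-1/75))**2 = (-2/15)**2 = 4/225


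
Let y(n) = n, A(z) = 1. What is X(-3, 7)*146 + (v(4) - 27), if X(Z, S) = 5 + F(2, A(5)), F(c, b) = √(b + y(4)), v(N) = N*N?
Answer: 719 + 146*√5 ≈ 1045.5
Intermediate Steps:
v(N) = N²
F(c, b) = √(4 + b) (F(c, b) = √(b + 4) = √(4 + b))
X(Z, S) = 5 + √5 (X(Z, S) = 5 + √(4 + 1) = 5 + √5)
X(-3, 7)*146 + (v(4) - 27) = (5 + √5)*146 + (4² - 27) = (730 + 146*√5) + (16 - 27) = (730 + 146*√5) - 11 = 719 + 146*√5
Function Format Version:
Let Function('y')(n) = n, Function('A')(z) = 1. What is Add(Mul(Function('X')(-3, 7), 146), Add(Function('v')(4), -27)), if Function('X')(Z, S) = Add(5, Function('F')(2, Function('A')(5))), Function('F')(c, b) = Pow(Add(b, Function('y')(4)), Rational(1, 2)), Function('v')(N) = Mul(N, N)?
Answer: Add(719, Mul(146, Pow(5, Rational(1, 2)))) ≈ 1045.5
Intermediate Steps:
Function('v')(N) = Pow(N, 2)
Function('F')(c, b) = Pow(Add(4, b), Rational(1, 2)) (Function('F')(c, b) = Pow(Add(b, 4), Rational(1, 2)) = Pow(Add(4, b), Rational(1, 2)))
Function('X')(Z, S) = Add(5, Pow(5, Rational(1, 2))) (Function('X')(Z, S) = Add(5, Pow(Add(4, 1), Rational(1, 2))) = Add(5, Pow(5, Rational(1, 2))))
Add(Mul(Function('X')(-3, 7), 146), Add(Function('v')(4), -27)) = Add(Mul(Add(5, Pow(5, Rational(1, 2))), 146), Add(Pow(4, 2), -27)) = Add(Add(730, Mul(146, Pow(5, Rational(1, 2)))), Add(16, -27)) = Add(Add(730, Mul(146, Pow(5, Rational(1, 2)))), -11) = Add(719, Mul(146, Pow(5, Rational(1, 2))))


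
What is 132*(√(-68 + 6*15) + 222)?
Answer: 29304 + 132*√22 ≈ 29923.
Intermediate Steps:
132*(√(-68 + 6*15) + 222) = 132*(√(-68 + 90) + 222) = 132*(√22 + 222) = 132*(222 + √22) = 29304 + 132*√22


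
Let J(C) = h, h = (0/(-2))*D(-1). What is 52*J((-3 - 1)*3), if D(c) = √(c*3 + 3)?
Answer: 0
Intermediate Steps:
D(c) = √(3 + 3*c) (D(c) = √(3*c + 3) = √(3 + 3*c))
h = 0 (h = (0/(-2))*√(3 + 3*(-1)) = (-½*0)*√(3 - 3) = 0*√0 = 0*0 = 0)
J(C) = 0
52*J((-3 - 1)*3) = 52*0 = 0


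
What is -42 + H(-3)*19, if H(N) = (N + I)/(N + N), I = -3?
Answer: -23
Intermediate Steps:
H(N) = (-3 + N)/(2*N) (H(N) = (N - 3)/(N + N) = (-3 + N)/((2*N)) = (-3 + N)*(1/(2*N)) = (-3 + N)/(2*N))
-42 + H(-3)*19 = -42 + ((½)*(-3 - 3)/(-3))*19 = -42 + ((½)*(-⅓)*(-6))*19 = -42 + 1*19 = -42 + 19 = -23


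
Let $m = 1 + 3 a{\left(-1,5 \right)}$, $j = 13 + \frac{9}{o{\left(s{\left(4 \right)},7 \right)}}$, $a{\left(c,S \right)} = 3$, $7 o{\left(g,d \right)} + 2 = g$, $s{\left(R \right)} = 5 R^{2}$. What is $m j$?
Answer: $\frac{1795}{13} \approx 138.08$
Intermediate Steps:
$o{\left(g,d \right)} = - \frac{2}{7} + \frac{g}{7}$
$j = \frac{359}{26}$ ($j = 13 + \frac{9}{- \frac{2}{7} + \frac{5 \cdot 4^{2}}{7}} = 13 + \frac{9}{- \frac{2}{7} + \frac{5 \cdot 16}{7}} = 13 + \frac{9}{- \frac{2}{7} + \frac{1}{7} \cdot 80} = 13 + \frac{9}{- \frac{2}{7} + \frac{80}{7}} = 13 + \frac{9}{\frac{78}{7}} = 13 + 9 \cdot \frac{7}{78} = 13 + \frac{21}{26} = \frac{359}{26} \approx 13.808$)
$m = 10$ ($m = 1 + 3 \cdot 3 = 1 + 9 = 10$)
$m j = 10 \cdot \frac{359}{26} = \frac{1795}{13}$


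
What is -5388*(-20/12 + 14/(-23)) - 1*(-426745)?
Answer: 10097107/23 ≈ 4.3900e+5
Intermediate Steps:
-5388*(-20/12 + 14/(-23)) - 1*(-426745) = -5388*(-20*1/12 + 14*(-1/23)) + 426745 = -5388*(-5/3 - 14/23) + 426745 = -5388*(-157/69) + 426745 = 281972/23 + 426745 = 10097107/23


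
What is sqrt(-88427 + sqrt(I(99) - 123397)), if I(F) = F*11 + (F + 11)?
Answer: sqrt(-88427 + I*sqrt(122198)) ≈ 0.5878 + 297.37*I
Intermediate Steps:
I(F) = 11 + 12*F (I(F) = 11*F + (11 + F) = 11 + 12*F)
sqrt(-88427 + sqrt(I(99) - 123397)) = sqrt(-88427 + sqrt((11 + 12*99) - 123397)) = sqrt(-88427 + sqrt((11 + 1188) - 123397)) = sqrt(-88427 + sqrt(1199 - 123397)) = sqrt(-88427 + sqrt(-122198)) = sqrt(-88427 + I*sqrt(122198))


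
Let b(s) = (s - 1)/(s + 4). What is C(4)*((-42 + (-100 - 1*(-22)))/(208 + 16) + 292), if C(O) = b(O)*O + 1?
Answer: 40805/56 ≈ 728.66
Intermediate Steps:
b(s) = (-1 + s)/(4 + s)
C(O) = 1 + O*(-1 + O)/(4 + O) (C(O) = ((-1 + O)/(4 + O))*O + 1 = O*(-1 + O)/(4 + O) + 1 = 1 + O*(-1 + O)/(4 + O))
C(4)*((-42 + (-100 - 1*(-22)))/(208 + 16) + 292) = ((4 + 4²)/(4 + 4))*((-42 + (-100 - 1*(-22)))/(208 + 16) + 292) = ((4 + 16)/8)*((-42 + (-100 + 22))/224 + 292) = ((⅛)*20)*((-42 - 78)*(1/224) + 292) = 5*(-120*1/224 + 292)/2 = 5*(-15/28 + 292)/2 = (5/2)*(8161/28) = 40805/56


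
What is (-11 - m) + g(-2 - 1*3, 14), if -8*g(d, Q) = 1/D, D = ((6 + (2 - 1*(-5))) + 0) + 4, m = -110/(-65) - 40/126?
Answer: -1379179/111384 ≈ -12.382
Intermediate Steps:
m = 1126/819 (m = -110*(-1/65) - 40*1/126 = 22/13 - 20/63 = 1126/819 ≈ 1.3748)
D = 17 (D = ((6 + (2 + 5)) + 0) + 4 = ((6 + 7) + 0) + 4 = (13 + 0) + 4 = 13 + 4 = 17)
g(d, Q) = -1/136 (g(d, Q) = -1/8/17 = -1/8*1/17 = -1/136)
(-11 - m) + g(-2 - 1*3, 14) = (-11 - 1*1126/819) - 1/136 = (-11 - 1126/819) - 1/136 = -10135/819 - 1/136 = -1379179/111384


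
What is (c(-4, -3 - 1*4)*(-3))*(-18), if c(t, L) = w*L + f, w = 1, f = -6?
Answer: -702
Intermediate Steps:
c(t, L) = -6 + L (c(t, L) = 1*L - 6 = L - 6 = -6 + L)
(c(-4, -3 - 1*4)*(-3))*(-18) = ((-6 + (-3 - 1*4))*(-3))*(-18) = ((-6 + (-3 - 4))*(-3))*(-18) = ((-6 - 7)*(-3))*(-18) = -13*(-3)*(-18) = 39*(-18) = -702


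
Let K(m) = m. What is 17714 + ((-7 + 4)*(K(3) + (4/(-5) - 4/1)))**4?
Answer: 11602691/625 ≈ 18564.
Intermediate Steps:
17714 + ((-7 + 4)*(K(3) + (4/(-5) - 4/1)))**4 = 17714 + ((-7 + 4)*(3 + (4/(-5) - 4/1)))**4 = 17714 + (-3*(3 + (4*(-1/5) - 4*1)))**4 = 17714 + (-3*(3 + (-4/5 - 4)))**4 = 17714 + (-3*(3 - 24/5))**4 = 17714 + (-3*(-9/5))**4 = 17714 + (27/5)**4 = 17714 + 531441/625 = 11602691/625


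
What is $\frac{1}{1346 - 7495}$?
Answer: $- \frac{1}{6149} \approx -0.00016263$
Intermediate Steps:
$\frac{1}{1346 - 7495} = \frac{1}{-6149} = - \frac{1}{6149}$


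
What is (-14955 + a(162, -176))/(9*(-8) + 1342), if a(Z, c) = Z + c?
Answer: -14969/1270 ≈ -11.787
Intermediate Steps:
(-14955 + a(162, -176))/(9*(-8) + 1342) = (-14955 + (162 - 176))/(9*(-8) + 1342) = (-14955 - 14)/(-72 + 1342) = -14969/1270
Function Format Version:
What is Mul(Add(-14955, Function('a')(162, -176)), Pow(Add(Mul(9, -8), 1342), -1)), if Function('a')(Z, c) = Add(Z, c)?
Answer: Rational(-14969, 1270) ≈ -11.787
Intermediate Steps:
Mul(Add(-14955, Function('a')(162, -176)), Pow(Add(Mul(9, -8), 1342), -1)) = Mul(Add(-14955, Add(162, -176)), Pow(Add(Mul(9, -8), 1342), -1)) = Mul(Add(-14955, -14), Pow(Add(-72, 1342), -1)) = Mul(-14969, Pow(1270, -1)) = Mul(-14969, Rational(1, 1270)) = Rational(-14969, 1270)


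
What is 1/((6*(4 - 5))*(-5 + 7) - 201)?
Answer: -1/213 ≈ -0.0046948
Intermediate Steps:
1/((6*(4 - 5))*(-5 + 7) - 201) = 1/((6*(-1))*2 - 201) = 1/(-6*2 - 201) = 1/(-12 - 201) = 1/(-213) = -1/213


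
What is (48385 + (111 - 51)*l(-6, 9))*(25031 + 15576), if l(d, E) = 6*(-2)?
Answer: 1935532655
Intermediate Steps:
l(d, E) = -12
(48385 + (111 - 51)*l(-6, 9))*(25031 + 15576) = (48385 + (111 - 51)*(-12))*(25031 + 15576) = (48385 + 60*(-12))*40607 = (48385 - 720)*40607 = 47665*40607 = 1935532655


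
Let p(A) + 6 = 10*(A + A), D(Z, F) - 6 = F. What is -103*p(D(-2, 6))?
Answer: -24102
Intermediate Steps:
D(Z, F) = 6 + F
p(A) = -6 + 20*A (p(A) = -6 + 10*(A + A) = -6 + 10*(2*A) = -6 + 20*A)
-103*p(D(-2, 6)) = -103*(-6 + 20*(6 + 6)) = -103*(-6 + 20*12) = -103*(-6 + 240) = -103*234 = -24102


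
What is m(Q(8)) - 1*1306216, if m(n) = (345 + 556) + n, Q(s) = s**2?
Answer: -1305251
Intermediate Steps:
m(n) = 901 + n
m(Q(8)) - 1*1306216 = (901 + 8**2) - 1*1306216 = (901 + 64) - 1306216 = 965 - 1306216 = -1305251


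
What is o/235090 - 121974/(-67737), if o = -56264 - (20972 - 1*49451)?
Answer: 1786186341/1061619422 ≈ 1.6825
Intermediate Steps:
o = -27785 (o = -56264 - (20972 - 49451) = -56264 - 1*(-28479) = -56264 + 28479 = -27785)
o/235090 - 121974/(-67737) = -27785/235090 - 121974/(-67737) = -27785*1/235090 - 121974*(-1/67737) = -5557/47018 + 40658/22579 = 1786186341/1061619422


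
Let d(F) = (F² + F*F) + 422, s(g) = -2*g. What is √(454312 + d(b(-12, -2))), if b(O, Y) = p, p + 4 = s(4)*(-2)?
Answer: 3*√50558 ≈ 674.55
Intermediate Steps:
p = 12 (p = -4 - 2*4*(-2) = -4 - 8*(-2) = -4 + 16 = 12)
b(O, Y) = 12
d(F) = 422 + 2*F² (d(F) = (F² + F²) + 422 = 2*F² + 422 = 422 + 2*F²)
√(454312 + d(b(-12, -2))) = √(454312 + (422 + 2*12²)) = √(454312 + (422 + 2*144)) = √(454312 + (422 + 288)) = √(454312 + 710) = √455022 = 3*√50558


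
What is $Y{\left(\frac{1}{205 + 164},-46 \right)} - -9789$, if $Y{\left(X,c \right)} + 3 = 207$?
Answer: $9993$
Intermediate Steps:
$Y{\left(X,c \right)} = 204$ ($Y{\left(X,c \right)} = -3 + 207 = 204$)
$Y{\left(\frac{1}{205 + 164},-46 \right)} - -9789 = 204 - -9789 = 204 + 9789 = 9993$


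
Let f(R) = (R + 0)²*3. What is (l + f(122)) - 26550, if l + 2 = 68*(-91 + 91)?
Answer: 18100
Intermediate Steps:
f(R) = 3*R² (f(R) = R²*3 = 3*R²)
l = -2 (l = -2 + 68*(-91 + 91) = -2 + 68*0 = -2 + 0 = -2)
(l + f(122)) - 26550 = (-2 + 3*122²) - 26550 = (-2 + 3*14884) - 26550 = (-2 + 44652) - 26550 = 44650 - 26550 = 18100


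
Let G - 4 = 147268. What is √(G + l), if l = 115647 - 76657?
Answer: √186262 ≈ 431.58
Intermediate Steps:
G = 147272 (G = 4 + 147268 = 147272)
l = 38990
√(G + l) = √(147272 + 38990) = √186262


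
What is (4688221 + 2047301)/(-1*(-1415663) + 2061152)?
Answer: 6735522/3476815 ≈ 1.9373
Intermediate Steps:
(4688221 + 2047301)/(-1*(-1415663) + 2061152) = 6735522/(1415663 + 2061152) = 6735522/3476815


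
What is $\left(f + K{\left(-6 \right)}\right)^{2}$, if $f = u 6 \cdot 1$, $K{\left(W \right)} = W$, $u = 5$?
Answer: $576$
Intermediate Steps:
$f = 30$ ($f = 5 \cdot 6 \cdot 1 = 30 \cdot 1 = 30$)
$\left(f + K{\left(-6 \right)}\right)^{2} = \left(30 - 6\right)^{2} = 24^{2} = 576$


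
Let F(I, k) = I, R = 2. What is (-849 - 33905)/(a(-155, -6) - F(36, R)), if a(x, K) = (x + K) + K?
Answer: 34754/203 ≈ 171.20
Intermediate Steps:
a(x, K) = x + 2*K (a(x, K) = (K + x) + K = x + 2*K)
(-849 - 33905)/(a(-155, -6) - F(36, R)) = (-849 - 33905)/((-155 + 2*(-6)) - 1*36) = -34754/((-155 - 12) - 36) = -34754/(-167 - 36) = -34754/(-203) = -34754*(-1/203) = 34754/203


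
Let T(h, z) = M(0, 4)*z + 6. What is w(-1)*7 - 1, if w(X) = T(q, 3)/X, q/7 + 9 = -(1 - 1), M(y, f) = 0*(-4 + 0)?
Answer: -43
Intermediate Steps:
M(y, f) = 0 (M(y, f) = 0*(-4) = 0)
q = -63 (q = -63 + 7*(-(1 - 1)) = -63 + 7*(-1*0) = -63 + 7*0 = -63 + 0 = -63)
T(h, z) = 6 (T(h, z) = 0*z + 6 = 0 + 6 = 6)
w(X) = 6/X
w(-1)*7 - 1 = (6/(-1))*7 - 1 = (6*(-1))*7 - 1 = -6*7 - 1 = -42 - 1 = -43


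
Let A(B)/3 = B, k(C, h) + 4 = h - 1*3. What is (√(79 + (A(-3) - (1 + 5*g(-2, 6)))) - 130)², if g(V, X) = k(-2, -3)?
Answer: (130 - √119)² ≈ 14183.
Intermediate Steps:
k(C, h) = -7 + h (k(C, h) = -4 + (h - 1*3) = -4 + (h - 3) = -4 + (-3 + h) = -7 + h)
A(B) = 3*B
g(V, X) = -10 (g(V, X) = -7 - 3 = -10)
(√(79 + (A(-3) - (1 + 5*g(-2, 6)))) - 130)² = (√(79 + (3*(-3) - (1 + 5*(-10)))) - 130)² = (√(79 + (-9 - (1 - 50))) - 130)² = (√(79 + (-9 - 1*(-49))) - 130)² = (√(79 + (-9 + 49)) - 130)² = (√(79 + 40) - 130)² = (√119 - 130)² = (-130 + √119)²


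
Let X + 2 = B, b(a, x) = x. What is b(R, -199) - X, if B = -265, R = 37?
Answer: 68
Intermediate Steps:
X = -267 (X = -2 - 265 = -267)
b(R, -199) - X = -199 - 1*(-267) = -199 + 267 = 68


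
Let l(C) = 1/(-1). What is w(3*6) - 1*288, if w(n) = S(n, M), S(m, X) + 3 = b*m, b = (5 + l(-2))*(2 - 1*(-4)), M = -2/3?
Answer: 141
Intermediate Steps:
l(C) = -1
M = -⅔ (M = -2*⅓ = -⅔ ≈ -0.66667)
b = 24 (b = (5 - 1)*(2 - 1*(-4)) = 4*(2 + 4) = 4*6 = 24)
S(m, X) = -3 + 24*m
w(n) = -3 + 24*n
w(3*6) - 1*288 = (-3 + 24*(3*6)) - 1*288 = (-3 + 24*18) - 288 = (-3 + 432) - 288 = 429 - 288 = 141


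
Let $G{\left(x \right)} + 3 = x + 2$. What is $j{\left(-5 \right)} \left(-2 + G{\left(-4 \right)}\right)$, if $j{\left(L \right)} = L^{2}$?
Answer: $-175$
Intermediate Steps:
$G{\left(x \right)} = -1 + x$ ($G{\left(x \right)} = -3 + \left(x + 2\right) = -3 + \left(2 + x\right) = -1 + x$)
$j{\left(-5 \right)} \left(-2 + G{\left(-4 \right)}\right) = \left(-5\right)^{2} \left(-2 - 5\right) = 25 \left(-2 - 5\right) = 25 \left(-7\right) = -175$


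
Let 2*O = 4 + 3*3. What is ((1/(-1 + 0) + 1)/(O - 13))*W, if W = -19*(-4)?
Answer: 0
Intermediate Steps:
O = 13/2 (O = (4 + 3*3)/2 = (4 + 9)/2 = (1/2)*13 = 13/2 ≈ 6.5000)
W = 76
((1/(-1 + 0) + 1)/(O - 13))*W = ((1/(-1 + 0) + 1)/(13/2 - 13))*76 = ((1/(-1) + 1)/(-13/2))*76 = ((-1 + 1)*(-2/13))*76 = (0*(-2/13))*76 = 0*76 = 0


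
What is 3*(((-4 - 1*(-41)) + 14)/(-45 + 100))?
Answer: 153/55 ≈ 2.7818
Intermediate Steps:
3*(((-4 - 1*(-41)) + 14)/(-45 + 100)) = 3*(((-4 + 41) + 14)/55) = 3*((37 + 14)*(1/55)) = 3*(51*(1/55)) = 3*(51/55) = 153/55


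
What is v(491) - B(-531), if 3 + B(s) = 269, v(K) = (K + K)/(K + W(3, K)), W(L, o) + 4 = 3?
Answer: -64679/245 ≈ -264.00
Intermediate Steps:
W(L, o) = -1 (W(L, o) = -4 + 3 = -1)
v(K) = 2*K/(-1 + K) (v(K) = (K + K)/(K - 1) = (2*K)/(-1 + K) = 2*K/(-1 + K))
B(s) = 266 (B(s) = -3 + 269 = 266)
v(491) - B(-531) = 2*491/(-1 + 491) - 1*266 = 2*491/490 - 266 = 2*491*(1/490) - 266 = 491/245 - 266 = -64679/245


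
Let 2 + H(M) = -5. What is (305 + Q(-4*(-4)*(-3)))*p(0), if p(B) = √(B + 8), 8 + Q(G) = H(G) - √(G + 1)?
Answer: 2*√2*(290 - I*√47) ≈ 820.24 - 19.391*I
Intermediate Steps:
H(M) = -7 (H(M) = -2 - 5 = -7)
Q(G) = -15 - √(1 + G) (Q(G) = -8 + (-7 - √(G + 1)) = -8 + (-7 - √(1 + G)) = -15 - √(1 + G))
p(B) = √(8 + B)
(305 + Q(-4*(-4)*(-3)))*p(0) = (305 + (-15 - √(1 - 4*(-4)*(-3))))*√(8 + 0) = (305 + (-15 - √(1 + 16*(-3))))*√8 = (305 + (-15 - √(1 - 48)))*(2*√2) = (305 + (-15 - √(-47)))*(2*√2) = (305 + (-15 - I*√47))*(2*√2) = (290 - I*√47)*(2*√2) = 2*√2*(290 - I*√47)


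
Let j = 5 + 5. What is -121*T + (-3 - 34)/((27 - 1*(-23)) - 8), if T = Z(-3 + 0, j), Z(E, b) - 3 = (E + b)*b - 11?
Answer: -315121/42 ≈ -7502.9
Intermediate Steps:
j = 10
Z(E, b) = -8 + b*(E + b) (Z(E, b) = 3 + ((E + b)*b - 11) = 3 + (b*(E + b) - 11) = 3 + (-11 + b*(E + b)) = -8 + b*(E + b))
T = 62 (T = -8 + 10² + (-3 + 0)*10 = -8 + 100 - 3*10 = -8 + 100 - 30 = 62)
-121*T + (-3 - 34)/((27 - 1*(-23)) - 8) = -121*62 + (-3 - 34)/((27 - 1*(-23)) - 8) = -7502 - 37/((27 + 23) - 8) = -7502 - 37/(50 - 8) = -7502 - 37/42 = -315121/42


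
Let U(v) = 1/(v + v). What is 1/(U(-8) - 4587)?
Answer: -16/73393 ≈ -0.00021800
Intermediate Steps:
U(v) = 1/(2*v)
1/(U(-8) - 4587) = 1/((1/2)/(-8) - 4587) = 1/((1/2)*(-1/8) - 4587) = 1/(-1/16 - 4587) = 1/(-73393/16) = -16/73393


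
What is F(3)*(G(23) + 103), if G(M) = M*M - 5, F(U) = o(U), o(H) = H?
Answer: 1881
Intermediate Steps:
F(U) = U
G(M) = -5 + M**2 (G(M) = M**2 - 5 = -5 + M**2)
F(3)*(G(23) + 103) = 3*((-5 + 23**2) + 103) = 3*((-5 + 529) + 103) = 3*(524 + 103) = 3*627 = 1881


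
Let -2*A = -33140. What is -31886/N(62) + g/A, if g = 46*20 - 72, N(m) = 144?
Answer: -132057227/596520 ≈ -221.38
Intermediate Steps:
A = 16570 (A = -1/2*(-33140) = 16570)
g = 848 (g = 920 - 72 = 848)
-31886/N(62) + g/A = -31886/144 + 848/16570 = -31886*1/144 + 848*(1/16570) = -15943/72 + 424/8285 = -132057227/596520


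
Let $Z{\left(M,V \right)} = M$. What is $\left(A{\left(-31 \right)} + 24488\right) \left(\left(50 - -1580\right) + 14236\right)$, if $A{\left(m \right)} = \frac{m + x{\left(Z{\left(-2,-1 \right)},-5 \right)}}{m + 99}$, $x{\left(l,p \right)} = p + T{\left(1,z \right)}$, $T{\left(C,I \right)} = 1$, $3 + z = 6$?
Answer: $\frac{13209627017}{34} \approx 3.8852 \cdot 10^{8}$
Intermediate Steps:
$z = 3$ ($z = -3 + 6 = 3$)
$x{\left(l,p \right)} = 1 + p$ ($x{\left(l,p \right)} = p + 1 = 1 + p$)
$A{\left(m \right)} = \frac{-4 + m}{99 + m}$ ($A{\left(m \right)} = \frac{m + \left(1 - 5\right)}{m + 99} = \frac{m - 4}{99 + m} = \frac{-4 + m}{99 + m}$)
$\left(A{\left(-31 \right)} + 24488\right) \left(\left(50 - -1580\right) + 14236\right) = \left(\frac{-4 - 31}{99 - 31} + 24488\right) \left(\left(50 - -1580\right) + 14236\right) = \left(\frac{1}{68} \left(-35\right) + 24488\right) \left(\left(50 + 1580\right) + 14236\right) = \left(\frac{1}{68} \left(-35\right) + 24488\right) \left(1630 + 14236\right) = \left(- \frac{35}{68} + 24488\right) 15866 = \frac{1665149}{68} \cdot 15866 = \frac{13209627017}{34}$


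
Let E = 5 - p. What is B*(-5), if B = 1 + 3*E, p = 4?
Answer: -20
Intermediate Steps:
E = 1 (E = 5 - 1*4 = 5 - 4 = 1)
B = 4 (B = 1 + 3*1 = 1 + 3 = 4)
B*(-5) = 4*(-5) = -20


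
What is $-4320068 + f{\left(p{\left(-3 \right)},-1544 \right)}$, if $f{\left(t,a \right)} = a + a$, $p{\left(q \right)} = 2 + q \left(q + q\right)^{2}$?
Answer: $-4323156$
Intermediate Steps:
$p{\left(q \right)} = 2 + 4 q^{3}$ ($p{\left(q \right)} = 2 + q \left(2 q\right)^{2} = 2 + q 4 q^{2} = 2 + 4 q^{3}$)
$f{\left(t,a \right)} = 2 a$
$-4320068 + f{\left(p{\left(-3 \right)},-1544 \right)} = -4320068 + 2 \left(-1544\right) = -4320068 - 3088 = -4323156$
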